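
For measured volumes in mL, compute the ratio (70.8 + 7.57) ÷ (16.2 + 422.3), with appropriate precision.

70.8 + 7.57 = 78.37, limited to 1 d.p. → 3 s.f.; 16.2 + 422.3 = 438.5, limited to 1 d.p. → 4 s.f.
Carrying full precision, 78.37 ÷ 438.5 = 0.178722919042…; keep min(3, 4) = 3 s.f.
Rounded to 3 significant figures: 0.179.

0.179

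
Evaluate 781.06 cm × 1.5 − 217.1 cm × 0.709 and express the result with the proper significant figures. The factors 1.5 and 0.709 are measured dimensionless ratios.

1.0 × 10³ cm

781.06 × 1.5 = 1171.59 → 1.2 × 10³ cm (2 s.f., last digit at the 10^2 place).
217.1 × 0.709 = 153.9239 → 154 cm (3 s.f., last digit at the 10^0 place).
Difference: 1017.6661 cm; keep the coarser place, 10^2.
Result: 1.0 × 10³ cm.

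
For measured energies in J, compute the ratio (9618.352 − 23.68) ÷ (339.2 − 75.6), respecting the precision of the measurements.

36.40

9618.352 − 23.68 = 9594.672, limited to 2 d.p. → 6 s.f.; 339.2 − 75.6 = 263.6, limited to 1 d.p. → 4 s.f.
Carrying full precision, 9594.672 ÷ 263.6 = 36.3986039454…; keep min(6, 4) = 4 s.f.
Rounded to 4 significant figures: 36.40.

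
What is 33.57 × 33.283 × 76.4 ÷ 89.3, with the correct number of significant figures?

956

33.57 × 33.283 × 76.4 ÷ 89.3 = 955.907140918…
Multiplication/division keeps the fewest significant figures: 33.57 → 4 s.f., 33.283 → 5 s.f., 76.4 → 3 s.f., 89.3 → 3 s.f.; limit is 3.
Rounded to 3 significant figures: 956.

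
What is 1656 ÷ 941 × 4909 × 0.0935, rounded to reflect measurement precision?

1656 ÷ 941 × 4909 × 0.0935 = 807.746996812…
Multiplication/division keeps the fewest significant figures: 1656 → 4 s.f., 941 → 3 s.f., 4909 → 4 s.f., 0.0935 → 3 s.f.; limit is 3.
Rounded to 3 significant figures: 808.

808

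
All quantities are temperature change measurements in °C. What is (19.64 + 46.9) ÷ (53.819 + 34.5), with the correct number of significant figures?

19.64 + 46.9 = 66.54, limited to 1 d.p. → 3 s.f.; 53.819 + 34.5 = 88.319, limited to 1 d.p. → 3 s.f.
Carrying full precision, 66.54 ÷ 88.319 = 0.753405269534…; keep min(3, 3) = 3 s.f.
Rounded to 3 significant figures: 0.753.

0.753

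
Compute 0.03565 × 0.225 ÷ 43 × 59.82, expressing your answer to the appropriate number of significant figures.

0.03565 × 0.225 ÷ 43 × 59.82 = 0.0111588645349…
Multiplication/division keeps the fewest significant figures: 0.03565 → 4 s.f., 0.225 → 3 s.f., 43 → 2 s.f., 59.82 → 4 s.f.; limit is 2.
Rounded to 2 significant figures: 1.1 × 10⁻².

1.1 × 10⁻²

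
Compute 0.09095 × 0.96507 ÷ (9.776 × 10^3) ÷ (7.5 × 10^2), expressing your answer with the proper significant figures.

1.2 × 10^-8

0.09095 × 0.96507 ÷ (9.776 × 10^3) ÷ (7.5 × 10^2) = 1.19712379296 × 10^-8…
Multiplication/division keeps the fewest significant figures: 0.09095 → 4 s.f., 0.96507 → 5 s.f., 9.776 × 10^3 → 4 s.f., 7.5 × 10^2 → 2 s.f.; limit is 2.
Rounded to 2 significant figures: 1.2 × 10^-8.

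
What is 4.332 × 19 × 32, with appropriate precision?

2.6 × 10^3

4.332 × 19 × 32 = 2633.856
Multiplication/division keeps the fewest significant figures: 4.332 → 4 s.f., 19 → 2 s.f., 32 → 2 s.f.; limit is 2.
Rounded to 2 significant figures: 2.6 × 10^3.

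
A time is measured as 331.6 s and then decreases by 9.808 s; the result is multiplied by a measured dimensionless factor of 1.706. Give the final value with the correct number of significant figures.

549.0 s

331.6 s − 9.808 s = 321.792 s; the difference is limited to 1 decimal place (4 s.f.).
Carrying full precision, 321.792 × 1.706 = 548.977152 s; 1.706 has 4 s.f., so the result keeps min(4, 4) = 4 s.f.
Rounded to 4 significant figures: 549.0 s.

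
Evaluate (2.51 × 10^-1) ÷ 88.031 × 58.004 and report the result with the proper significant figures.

1.65 × 10^-1

(2.51 × 10^-1) ÷ 88.031 × 58.004 = 0.165384966659…
Multiplication/division keeps the fewest significant figures: 2.51 × 10^-1 → 3 s.f., 88.031 → 5 s.f., 58.004 → 5 s.f.; limit is 3.
Rounded to 3 significant figures: 1.65 × 10^-1.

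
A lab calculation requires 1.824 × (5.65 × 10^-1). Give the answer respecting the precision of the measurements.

1.824 × (5.65 × 10^-1) = 1.03056
Multiplication/division keeps the fewest significant figures: 1.824 → 4 s.f., 5.65 × 10^-1 → 3 s.f.; limit is 3.
Rounded to 3 significant figures: 1.03.

1.03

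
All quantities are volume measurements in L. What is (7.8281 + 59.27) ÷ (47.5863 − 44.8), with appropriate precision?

24

7.8281 + 59.27 = 67.0981, limited to 2 d.p. → 4 s.f.; 47.5863 − 44.8 = 2.7863, limited to 1 d.p. → 2 s.f.
Carrying full precision, 67.0981 ÷ 2.7863 = 24.08143416…; keep min(4, 2) = 2 s.f.
Rounded to 2 significant figures: 24.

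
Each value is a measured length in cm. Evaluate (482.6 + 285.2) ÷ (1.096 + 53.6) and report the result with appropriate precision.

14.0

482.6 + 285.2 = 767.8, limited to 1 d.p. → 4 s.f.; 1.096 + 53.6 = 54.696, limited to 1 d.p. → 3 s.f.
Carrying full precision, 767.8 ÷ 54.696 = 14.0375895861…; keep min(4, 3) = 3 s.f.
Rounded to 3 significant figures: 14.0.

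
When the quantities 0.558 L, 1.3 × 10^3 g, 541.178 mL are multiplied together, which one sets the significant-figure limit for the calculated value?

0.558 L → 3 s.f.; 1.3 × 10^3 g → 2 s.f.; 541.178 mL → 6 s.f.
The fewest is 2 significant figures, from 1.3 × 10^3 g.

1.3 × 10^3 g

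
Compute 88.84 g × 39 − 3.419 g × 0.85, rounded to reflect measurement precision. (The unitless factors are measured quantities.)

3.5 × 10³ g

88.84 × 39 = 3464.76 → 3.5 × 10³ g (2 s.f., last digit at the 10^2 place).
3.419 × 0.85 = 2.90615 → 2.9 g (2 s.f., last digit at the 10^-1 place).
Difference: 3461.85385 g; keep the coarser place, 10^2.
Result: 3.5 × 10³ g.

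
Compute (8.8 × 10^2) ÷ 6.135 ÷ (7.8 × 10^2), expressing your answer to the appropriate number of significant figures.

0.18

(8.8 × 10^2) ÷ 6.135 ÷ (7.8 × 10^2) = 0.183896516415…
Multiplication/division keeps the fewest significant figures: 8.8 × 10^2 → 2 s.f., 6.135 → 4 s.f., 7.8 × 10^2 → 2 s.f.; limit is 2.
Rounded to 2 significant figures: 0.18.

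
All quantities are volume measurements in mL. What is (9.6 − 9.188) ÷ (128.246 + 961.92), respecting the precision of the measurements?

9.6 − 9.188 = 0.412, limited to 1 d.p. → 1 s.f.; 128.246 + 961.92 = 1090.166, limited to 2 d.p. → 6 s.f.
Carrying full precision, 0.412 ÷ 1090.166 = 0.000377924095963…; keep min(1, 6) = 1 s.f.
Rounded to 1 significant figure: 4 × 10^-4.

4 × 10^-4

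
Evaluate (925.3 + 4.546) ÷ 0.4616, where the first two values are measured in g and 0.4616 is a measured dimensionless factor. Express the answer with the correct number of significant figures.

925.3 g + 4.546 g = 929.846 g; the sum is limited to 1 decimal place (4 s.f.).
Carrying full precision, 929.846 ÷ 0.4616 = 2014.39774697… g; 0.4616 has 4 s.f., so the result keeps min(4, 4) = 4 s.f.
Rounded to 4 significant figures: 2014 g.

2014 g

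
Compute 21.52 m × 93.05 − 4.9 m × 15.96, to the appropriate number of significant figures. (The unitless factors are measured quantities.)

21.52 × 93.05 = 2002.436 → 2002 m (4 s.f., last digit at the 10^0 place).
4.9 × 15.96 = 78.204 → 78 m (2 s.f., last digit at the 10^0 place).
Difference: 1924.232 m; keep the coarser place, 10^0.
Result: 1924 m.

1924 m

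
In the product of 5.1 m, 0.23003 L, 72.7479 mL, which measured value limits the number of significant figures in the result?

5.1 m

5.1 m → 2 s.f.; 0.23003 L → 5 s.f.; 72.7479 mL → 6 s.f.
The fewest is 2 significant figures, from 5.1 m.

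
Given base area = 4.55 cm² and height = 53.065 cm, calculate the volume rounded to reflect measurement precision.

241 cm³

volume = 4.55 cm² × 53.065 cm = 241.44575 cm³.
4.55 has 3 significant figures; 53.065 has 5.
Division/multiplication keeps the fewest: 3 significant figures.
Rounded: 241 cm³.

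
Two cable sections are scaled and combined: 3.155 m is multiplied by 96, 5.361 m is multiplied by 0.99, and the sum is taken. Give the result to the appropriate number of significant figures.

3.1 × 10^2 m

3.155 × 96 = 302.88 → 3.0 × 10^2 m (2 s.f., last digit at the 10^1 place).
5.361 × 0.99 = 5.30739 → 5.3 m (2 s.f., last digit at the 10^-1 place).
Sum: 308.18739 m; keep the coarser place, 10^1.
Result: 3.1 × 10^2 m.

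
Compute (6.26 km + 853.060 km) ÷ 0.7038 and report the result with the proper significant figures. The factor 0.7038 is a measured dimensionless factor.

6.26 km + 853.060 km = 859.320 km; the sum is limited to 2 decimal places (5 s.f.).
Carrying full precision, 859.320 ÷ 0.7038 = 1220.97186701… km; 0.7038 has 4 s.f., so the result keeps min(5, 4) = 4 s.f.
Rounded to 4 significant figures: 1221 km.

1221 km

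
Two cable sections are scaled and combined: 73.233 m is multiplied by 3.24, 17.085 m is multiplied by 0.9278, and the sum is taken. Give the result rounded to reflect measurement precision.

253 m

73.233 × 3.24 = 237.27492 → 237 m (3 s.f., last digit at the 10^0 place).
17.085 × 0.9278 = 15.851463 → 15.85 m (4 s.f., last digit at the 10^-2 place).
Sum: 253.126383 m; keep the coarser place, 10^0.
Result: 253 m.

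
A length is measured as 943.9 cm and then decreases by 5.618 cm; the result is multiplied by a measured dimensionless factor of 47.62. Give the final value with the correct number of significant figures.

4.468 × 10⁴ cm

943.9 cm − 5.618 cm = 938.282 cm; the difference is limited to 1 decimal place (4 s.f.).
Carrying full precision, 938.282 × 47.62 = 44680.98884 cm; 47.62 has 4 s.f., so the result keeps min(4, 4) = 4 s.f.
Rounded to 4 significant figures: 4.468 × 10⁴ cm.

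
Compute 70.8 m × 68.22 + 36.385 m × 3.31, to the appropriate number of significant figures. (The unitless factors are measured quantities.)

70.8 × 68.22 = 4829.976 → 4.83 × 10³ m (3 s.f., last digit at the 10^1 place).
36.385 × 3.31 = 120.43435 → 1.20 × 10² m (3 s.f., last digit at the 10^0 place).
Sum: 4950.41035 m; keep the coarser place, 10^1.
Result: 4.95 × 10³ m.

4.95 × 10³ m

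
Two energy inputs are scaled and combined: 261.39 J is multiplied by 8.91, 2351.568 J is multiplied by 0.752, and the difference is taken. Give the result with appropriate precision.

261.39 × 8.91 = 2328.9849 → 2.33 × 10³ J (3 s.f., last digit at the 10^1 place).
2351.568 × 0.752 = 1768.379136 → 1.77 × 10³ J (3 s.f., last digit at the 10^1 place).
Difference: 560.605764 J; keep the coarser place, 10^1.
Result: 5.6 × 10² J.

5.6 × 10² J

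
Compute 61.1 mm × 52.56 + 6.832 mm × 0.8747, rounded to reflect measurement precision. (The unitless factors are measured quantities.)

3.22 × 10³ mm

61.1 × 52.56 = 3211.416 → 3.21 × 10³ mm (3 s.f., last digit at the 10^1 place).
6.832 × 0.8747 = 5.9759504 → 5.976 mm (4 s.f., last digit at the 10^-3 place).
Sum: 3217.3919504 mm; keep the coarser place, 10^1.
Result: 3.22 × 10³ mm.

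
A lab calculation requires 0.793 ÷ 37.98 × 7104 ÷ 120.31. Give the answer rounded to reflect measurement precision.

0.793 ÷ 37.98 × 7104 ÷ 120.31 = 1.23287615472…
Multiplication/division keeps the fewest significant figures: 0.793 → 3 s.f., 37.98 → 4 s.f., 7104 → 4 s.f., 120.31 → 5 s.f.; limit is 3.
Rounded to 3 significant figures: 1.23.

1.23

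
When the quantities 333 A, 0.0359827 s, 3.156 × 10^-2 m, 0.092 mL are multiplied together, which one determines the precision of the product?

333 A → 3 s.f.; 0.0359827 s → 6 s.f.; 3.156 × 10^-2 m → 4 s.f.; 0.092 mL → 2 s.f.
The fewest is 2 significant figures, from 0.092 mL.

0.092 mL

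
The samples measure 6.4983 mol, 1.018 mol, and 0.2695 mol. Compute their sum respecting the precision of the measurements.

6.4983 mol + 1.018 mol + 0.2695 mol = 7.7858 mol.
Addition/subtraction keeps the fewest decimal places: 6.4983 → 4 decimal places, 1.018 → 3 decimal places, 0.2695 → 4 decimal places; limit is 3.
Rounded to 3 decimal places: 7.786 mol.

7.786 mol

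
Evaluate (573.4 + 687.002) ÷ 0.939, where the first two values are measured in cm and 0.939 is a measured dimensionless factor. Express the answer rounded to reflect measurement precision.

1.34 × 10³ cm

573.4 cm + 687.002 cm = 1260.402 cm; the sum is limited to 1 decimal place (5 s.f.).
Carrying full precision, 1260.402 ÷ 0.939 = 1342.28115016… cm; 0.939 has 3 s.f., so the result keeps min(5, 3) = 3 s.f.
Rounded to 3 significant figures: 1.34 × 10³ cm.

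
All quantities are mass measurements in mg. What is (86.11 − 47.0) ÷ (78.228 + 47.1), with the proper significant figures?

86.11 − 47.0 = 39.11, limited to 1 d.p. → 3 s.f.; 78.228 + 47.1 = 125.328, limited to 1 d.p. → 4 s.f.
Carrying full precision, 39.11 ÷ 125.328 = 0.312061151538…; keep min(3, 4) = 3 s.f.
Rounded to 3 significant figures: 0.312.

0.312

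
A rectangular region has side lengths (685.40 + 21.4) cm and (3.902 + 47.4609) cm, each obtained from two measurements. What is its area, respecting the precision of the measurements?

685.40 + 21.4 = 706.80, limited to 1 d.p. → 4 s.f.; 3.902 + 47.4609 = 51.3629, limited to 3 d.p. → 5 s.f.
Carrying full precision, 706.80 × 51.3629 = 36303.29772; keep min(4, 5) = 4 s.f.
Rounded to 4 significant figures: 3.630 × 10⁴ cm².

3.630 × 10⁴ cm²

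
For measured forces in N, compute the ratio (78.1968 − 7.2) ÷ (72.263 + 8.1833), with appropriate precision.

78.1968 − 7.2 = 70.9968, limited to 1 d.p. → 3 s.f.; 72.263 + 8.1833 = 80.4463, limited to 3 d.p. → 5 s.f.
Carrying full precision, 70.9968 ÷ 80.4463 = 0.882536549226…; keep min(3, 5) = 3 s.f.
Rounded to 3 significant figures: 0.883.

0.883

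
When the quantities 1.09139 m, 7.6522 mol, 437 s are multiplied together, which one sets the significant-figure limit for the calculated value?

1.09139 m → 6 s.f.; 7.6522 mol → 5 s.f.; 437 s → 3 s.f.
The fewest is 3 significant figures, from 437 s.

437 s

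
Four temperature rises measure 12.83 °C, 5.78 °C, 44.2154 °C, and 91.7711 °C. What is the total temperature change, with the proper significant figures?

12.83 °C + 5.78 °C + 44.2154 °C + 91.7711 °C = 154.5965 °C.
Addition/subtraction keeps the fewest decimal places: 12.83 → 2 decimal places, 5.78 → 2 decimal places, 44.2154 → 4 decimal places, 91.7711 → 4 decimal places; limit is 2.
Rounded to 2 decimal places: 154.60 °C.

154.60 °C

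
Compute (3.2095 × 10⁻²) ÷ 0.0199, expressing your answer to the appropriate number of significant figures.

(3.2095 × 10⁻²) ÷ 0.0199 = 1.61281407035…
Multiplication/division keeps the fewest significant figures: 3.2095 × 10⁻² → 5 s.f., 0.0199 → 3 s.f.; limit is 3.
Rounded to 3 significant figures: 1.61.

1.61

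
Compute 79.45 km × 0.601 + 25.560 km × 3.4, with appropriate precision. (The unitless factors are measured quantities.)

79.45 × 0.601 = 47.74945 → 47.7 km (3 s.f., last digit at the 10^-1 place).
25.560 × 3.4 = 86.904 → 87 km (2 s.f., last digit at the 10^0 place).
Sum: 134.65345 km; keep the coarser place, 10^0.
Result: 135 km.

135 km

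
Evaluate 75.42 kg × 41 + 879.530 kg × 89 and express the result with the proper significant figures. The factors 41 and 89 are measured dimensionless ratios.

8.1 × 10⁴ kg

75.42 × 41 = 3092.22 → 3.1 × 10³ kg (2 s.f., last digit at the 10^2 place).
879.530 × 89 = 78278.17 → 7.8 × 10⁴ kg (2 s.f., last digit at the 10^3 place).
Sum: 81370.39 kg; keep the coarser place, 10^3.
Result: 8.1 × 10⁴ kg.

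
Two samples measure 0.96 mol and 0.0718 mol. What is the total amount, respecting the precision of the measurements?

1.03 mol

0.96 mol + 0.0718 mol = 1.0318 mol.
Addition/subtraction keeps the fewest decimal places: 0.96 → 2 decimal places, 0.0718 → 4 decimal places; limit is 2.
Rounded to 2 decimal places: 1.03 mol.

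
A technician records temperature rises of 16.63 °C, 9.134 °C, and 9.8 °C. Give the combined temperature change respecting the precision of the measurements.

16.63 °C + 9.134 °C + 9.8 °C = 35.564 °C.
Addition/subtraction keeps the fewest decimal places: 16.63 → 2 decimal places, 9.134 → 3 decimal places, 9.8 → 1 decimal place; limit is 1.
Rounded to 1 decimal place: 35.6 °C.

35.6 °C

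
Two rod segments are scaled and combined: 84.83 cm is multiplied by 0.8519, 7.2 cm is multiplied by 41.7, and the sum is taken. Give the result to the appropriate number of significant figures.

84.83 × 0.8519 = 72.266677 → 72.27 cm (4 s.f., last digit at the 10^-2 place).
7.2 × 41.7 = 300.24 → 3.0 × 10^2 cm (2 s.f., last digit at the 10^1 place).
Sum: 372.506677 cm; keep the coarser place, 10^1.
Result: 3.7 × 10^2 cm.

3.7 × 10^2 cm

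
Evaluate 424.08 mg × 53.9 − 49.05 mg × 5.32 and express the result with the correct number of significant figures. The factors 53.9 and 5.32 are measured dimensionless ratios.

2.26 × 10⁴ mg

424.08 × 53.9 = 22857.912 → 2.29 × 10⁴ mg (3 s.f., last digit at the 10^2 place).
49.05 × 5.32 = 260.946 → 261 mg (3 s.f., last digit at the 10^0 place).
Difference: 22596.966 mg; keep the coarser place, 10^2.
Result: 2.26 × 10⁴ mg.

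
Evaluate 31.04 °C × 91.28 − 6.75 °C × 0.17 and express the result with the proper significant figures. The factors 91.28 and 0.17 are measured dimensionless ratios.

31.04 × 91.28 = 2833.3312 → 2833 °C (4 s.f., last digit at the 10^0 place).
6.75 × 0.17 = 1.1475 → 1.1 °C (2 s.f., last digit at the 10^-1 place).
Difference: 2832.1837 °C; keep the coarser place, 10^0.
Result: 2832 °C.

2832 °C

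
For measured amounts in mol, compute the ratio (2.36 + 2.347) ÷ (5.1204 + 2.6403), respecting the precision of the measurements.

0.607

2.36 + 2.347 = 4.707, limited to 2 d.p. → 3 s.f.; 5.1204 + 2.6403 = 7.7607, limited to 4 d.p. → 5 s.f.
Carrying full precision, 4.707 ÷ 7.7607 = 0.606517453323…; keep min(3, 5) = 3 s.f.
Rounded to 3 significant figures: 0.607.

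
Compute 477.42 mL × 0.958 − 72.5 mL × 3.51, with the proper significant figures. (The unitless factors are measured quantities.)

477.42 × 0.958 = 457.36836 → 457 mL (3 s.f., last digit at the 10^0 place).
72.5 × 3.51 = 254.475 → 254 mL (3 s.f., last digit at the 10^0 place).
Difference: 202.89336 mL; keep the coarser place, 10^0.
Result: 203 mL.

203 mL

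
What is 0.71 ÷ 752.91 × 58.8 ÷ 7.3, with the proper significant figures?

0.71 ÷ 752.91 × 58.8 ÷ 7.3 = 0.00759573403141…
Multiplication/division keeps the fewest significant figures: 0.71 → 2 s.f., 752.91 → 5 s.f., 58.8 → 3 s.f., 7.3 → 2 s.f.; limit is 2.
Rounded to 2 significant figures: 7.6 × 10^-3.

7.6 × 10^-3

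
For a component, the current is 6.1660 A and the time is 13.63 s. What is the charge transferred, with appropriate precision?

charge transferred = 6.1660 A × 13.63 s = 84.04258 C.
6.1660 has 5 significant figures; 13.63 has 4.
Division/multiplication keeps the fewest: 4 significant figures.
Rounded: 84.04 C.

84.04 C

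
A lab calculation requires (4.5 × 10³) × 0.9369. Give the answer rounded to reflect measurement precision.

(4.5 × 10³) × 0.9369 = 4216.05
Multiplication/division keeps the fewest significant figures: 4.5 × 10³ → 2 s.f., 0.9369 → 4 s.f.; limit is 2.
Rounded to 2 significant figures: 4.2 × 10³.

4.2 × 10³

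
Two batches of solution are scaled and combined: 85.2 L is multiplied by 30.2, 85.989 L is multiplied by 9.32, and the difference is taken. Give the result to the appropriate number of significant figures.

85.2 × 30.2 = 2573.04 → 2.57 × 10^3 L (3 s.f., last digit at the 10^1 place).
85.989 × 9.32 = 801.41748 → 801 L (3 s.f., last digit at the 10^0 place).
Difference: 1771.62252 L; keep the coarser place, 10^1.
Result: 1.77 × 10^3 L.

1.77 × 10^3 L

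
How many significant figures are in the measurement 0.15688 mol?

5

0.15688: leading zeros are not significant.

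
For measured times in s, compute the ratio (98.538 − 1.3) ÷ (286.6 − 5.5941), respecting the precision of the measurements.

98.538 − 1.3 = 97.238, limited to 1 d.p. → 3 s.f.; 286.6 − 5.5941 = 281.0059, limited to 1 d.p. → 4 s.f.
Carrying full precision, 97.238 ÷ 281.0059 = 0.346035439114…; keep min(3, 4) = 3 s.f.
Rounded to 3 significant figures: 0.346.

0.346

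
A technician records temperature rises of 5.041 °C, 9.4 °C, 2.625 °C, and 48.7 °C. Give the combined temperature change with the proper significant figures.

65.8 °C

5.041 °C + 9.4 °C + 2.625 °C + 48.7 °C = 65.766 °C.
Addition/subtraction keeps the fewest decimal places: 5.041 → 3 decimal places, 9.4 → 1 decimal place, 2.625 → 3 decimal places, 48.7 → 1 decimal place; limit is 1.
Rounded to 1 decimal place: 65.8 °C.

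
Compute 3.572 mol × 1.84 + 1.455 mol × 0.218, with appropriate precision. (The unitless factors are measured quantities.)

6.89 mol

3.572 × 1.84 = 6.57248 → 6.57 mol (3 s.f., last digit at the 10^-2 place).
1.455 × 0.218 = 0.31719 → 0.317 mol (3 s.f., last digit at the 10^-3 place).
Sum: 6.88967 mol; keep the coarser place, 10^-2.
Result: 6.89 mol.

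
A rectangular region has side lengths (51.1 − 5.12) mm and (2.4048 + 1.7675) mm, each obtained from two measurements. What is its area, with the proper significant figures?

51.1 − 5.12 = 45.98, limited to 1 d.p. → 3 s.f.; 2.4048 + 1.7675 = 4.1723, limited to 4 d.p. → 5 s.f.
Carrying full precision, 45.98 × 4.1723 = 191.842354; keep min(3, 5) = 3 s.f.
Rounded to 3 significant figures: 192 mm².

192 mm²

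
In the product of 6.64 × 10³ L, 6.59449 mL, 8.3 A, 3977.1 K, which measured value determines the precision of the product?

6.64 × 10³ L → 3 s.f.; 6.59449 mL → 6 s.f.; 8.3 A → 2 s.f.; 3977.1 K → 5 s.f.
The fewest is 2 significant figures, from 8.3 A.

8.3 A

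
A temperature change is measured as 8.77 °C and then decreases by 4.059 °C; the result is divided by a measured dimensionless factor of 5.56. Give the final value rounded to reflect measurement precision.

0.847 °C

8.77 °C − 4.059 °C = 4.711 °C; the difference is limited to 2 decimal places (3 s.f.).
Carrying full precision, 4.711 ÷ 5.56 = 0.847302158273… °C; 5.56 has 3 s.f., so the result keeps min(3, 3) = 3 s.f.
Rounded to 3 significant figures: 0.847 °C.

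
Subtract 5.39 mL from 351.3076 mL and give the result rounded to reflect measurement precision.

345.92 mL

351.3076 mL − 5.39 mL = 345.9176 mL.
Addition/subtraction keeps the fewest decimal places: 351.3076 → 4 decimal places, 5.39 → 2 decimal places; limit is 2.
Rounded to 2 decimal places: 345.92 mL.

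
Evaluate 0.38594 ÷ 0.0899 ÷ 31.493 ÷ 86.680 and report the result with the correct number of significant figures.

0.38594 ÷ 0.0899 ÷ 31.493 ÷ 86.680 = 0.00157263220453…
Multiplication/division keeps the fewest significant figures: 0.38594 → 5 s.f., 0.0899 → 3 s.f., 31.493 → 5 s.f., 86.680 → 5 s.f.; limit is 3.
Rounded to 3 significant figures: 0.00157.

0.00157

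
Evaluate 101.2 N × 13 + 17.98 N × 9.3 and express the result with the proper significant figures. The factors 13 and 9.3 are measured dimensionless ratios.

101.2 × 13 = 1315.6 → 1.3 × 10^3 N (2 s.f., last digit at the 10^2 place).
17.98 × 9.3 = 167.214 → 1.7 × 10^2 N (2 s.f., last digit at the 10^1 place).
Sum: 1482.814 N; keep the coarser place, 10^2.
Result: 1.5 × 10^3 N.

1.5 × 10^3 N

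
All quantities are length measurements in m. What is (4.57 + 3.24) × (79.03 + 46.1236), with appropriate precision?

4.57 + 3.24 = 7.81, limited to 2 d.p. → 3 s.f.; 79.03 + 46.1236 = 125.1536, limited to 2 d.p. → 5 s.f.
Carrying full precision, 7.81 × 125.1536 = 977.449616; keep min(3, 5) = 3 s.f.
Rounded to 3 significant figures: 977 m².

977 m²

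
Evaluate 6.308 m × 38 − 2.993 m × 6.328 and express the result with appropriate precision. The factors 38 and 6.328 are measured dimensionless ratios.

6.308 × 38 = 239.704 → 2.4 × 10² m (2 s.f., last digit at the 10^1 place).
2.993 × 6.328 = 18.939704 → 18.94 m (4 s.f., last digit at the 10^-2 place).
Difference: 220.764296 m; keep the coarser place, 10^1.
Result: 2.2 × 10² m.

2.2 × 10² m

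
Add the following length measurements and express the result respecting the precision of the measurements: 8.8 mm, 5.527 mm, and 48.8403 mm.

63.2 mm

8.8 mm + 5.527 mm + 48.8403 mm = 63.1673 mm.
Addition/subtraction keeps the fewest decimal places: 8.8 → 1 decimal place, 5.527 → 3 decimal places, 48.8403 → 4 decimal places; limit is 1.
Rounded to 1 decimal place: 63.2 mm.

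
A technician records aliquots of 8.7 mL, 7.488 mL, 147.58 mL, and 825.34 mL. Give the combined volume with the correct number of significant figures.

989.1 mL

8.7 mL + 7.488 mL + 147.58 mL + 825.34 mL = 989.108 mL.
Addition/subtraction keeps the fewest decimal places: 8.7 → 1 decimal place, 7.488 → 3 decimal places, 147.58 → 2 decimal places, 825.34 → 2 decimal places; limit is 1.
Rounded to 1 decimal place: 989.1 mL.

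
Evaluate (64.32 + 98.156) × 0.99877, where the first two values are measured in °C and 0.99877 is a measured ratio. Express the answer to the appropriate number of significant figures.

64.32 °C + 98.156 °C = 162.476 °C; the sum is limited to 2 decimal places (5 s.f.).
Carrying full precision, 162.476 × 0.99877 = 162.27615452 °C; 0.99877 has 5 s.f., so the result keeps min(5, 5) = 5 s.f.
Rounded to 5 significant figures: 162.28 °C.

162.28 °C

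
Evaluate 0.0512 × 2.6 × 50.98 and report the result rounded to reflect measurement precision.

0.0512 × 2.6 × 50.98 = 6.7864576
Multiplication/division keeps the fewest significant figures: 0.0512 → 3 s.f., 2.6 → 2 s.f., 50.98 → 4 s.f.; limit is 2.
Rounded to 2 significant figures: 6.8.

6.8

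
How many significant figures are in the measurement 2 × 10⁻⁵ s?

1

2 × 10⁻⁵: in scientific notation every digit of the coefficient is significant.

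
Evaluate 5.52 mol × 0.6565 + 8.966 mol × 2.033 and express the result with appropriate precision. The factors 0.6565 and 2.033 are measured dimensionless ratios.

5.52 × 0.6565 = 3.62388 → 3.62 mol (3 s.f., last digit at the 10^-2 place).
8.966 × 2.033 = 18.227878 → 18.23 mol (4 s.f., last digit at the 10^-2 place).
Sum: 21.851758 mol; keep the coarser place, 10^-2.
Result: 21.85 mol.

21.85 mol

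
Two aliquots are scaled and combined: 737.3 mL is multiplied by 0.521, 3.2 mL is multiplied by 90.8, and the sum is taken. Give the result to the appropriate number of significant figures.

6.7 × 10² mL

737.3 × 0.521 = 384.1333 → 3.84 × 10² mL (3 s.f., last digit at the 10^0 place).
3.2 × 90.8 = 290.56 → 2.9 × 10² mL (2 s.f., last digit at the 10^1 place).
Sum: 674.6933 mL; keep the coarser place, 10^1.
Result: 6.7 × 10² mL.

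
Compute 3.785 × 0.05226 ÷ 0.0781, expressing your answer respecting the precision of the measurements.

2.53

3.785 × 0.05226 ÷ 0.0781 = 2.53270294494…
Multiplication/division keeps the fewest significant figures: 3.785 → 4 s.f., 0.05226 → 4 s.f., 0.0781 → 3 s.f.; limit is 3.
Rounded to 3 significant figures: 2.53.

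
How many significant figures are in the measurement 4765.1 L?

4765.1: every digit is nonzero and significant.

5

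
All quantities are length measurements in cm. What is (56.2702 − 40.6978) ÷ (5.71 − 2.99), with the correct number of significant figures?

56.2702 − 40.6978 = 15.5724, limited to 4 d.p. → 6 s.f.; 5.71 − 2.99 = 2.72, limited to 2 d.p. → 3 s.f.
Carrying full precision, 15.5724 ÷ 2.72 = 5.72514705882…; keep min(6, 3) = 3 s.f.
Rounded to 3 significant figures: 5.73.

5.73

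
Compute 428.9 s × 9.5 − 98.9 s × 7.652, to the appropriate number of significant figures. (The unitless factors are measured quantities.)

428.9 × 9.5 = 4074.55 → 4.1 × 10³ s (2 s.f., last digit at the 10^2 place).
98.9 × 7.652 = 756.7828 → 757 s (3 s.f., last digit at the 10^0 place).
Difference: 3317.7672 s; keep the coarser place, 10^2.
Result: 3.3 × 10³ s.

3.3 × 10³ s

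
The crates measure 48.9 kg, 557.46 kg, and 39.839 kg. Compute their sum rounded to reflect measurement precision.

48.9 kg + 557.46 kg + 39.839 kg = 646.199 kg.
Addition/subtraction keeps the fewest decimal places: 48.9 → 1 decimal place, 557.46 → 2 decimal places, 39.839 → 3 decimal places; limit is 1.
Rounded to 1 decimal place: 646.2 kg.

646.2 kg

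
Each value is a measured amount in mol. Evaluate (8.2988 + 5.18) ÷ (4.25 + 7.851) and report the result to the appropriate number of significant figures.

8.2988 + 5.18 = 13.4788, limited to 2 d.p. → 4 s.f.; 4.25 + 7.851 = 12.101, limited to 2 d.p. → 4 s.f.
Carrying full precision, 13.4788 ÷ 12.101 = 1.11385835881…; keep min(4, 4) = 4 s.f.
Rounded to 4 significant figures: 1.114.

1.114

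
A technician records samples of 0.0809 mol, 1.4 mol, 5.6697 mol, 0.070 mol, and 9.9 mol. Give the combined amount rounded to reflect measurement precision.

17.1 mol

0.0809 mol + 1.4 mol + 5.6697 mol + 0.070 mol + 9.9 mol = 17.1206 mol.
Addition/subtraction keeps the fewest decimal places: 0.0809 → 4 decimal places, 1.4 → 1 decimal place, 5.6697 → 4 decimal places, 0.070 → 3 decimal places, 9.9 → 1 decimal place; limit is 1.
Rounded to 1 decimal place: 17.1 mol.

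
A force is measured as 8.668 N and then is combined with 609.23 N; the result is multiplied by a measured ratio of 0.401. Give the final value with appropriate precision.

8.668 N + 609.23 N = 617.898 N; the sum is limited to 2 decimal places (5 s.f.).
Carrying full precision, 617.898 × 0.401 = 247.777098 N; 0.401 has 3 s.f., so the result keeps min(5, 3) = 3 s.f.
Rounded to 3 significant figures: 248 N.

248 N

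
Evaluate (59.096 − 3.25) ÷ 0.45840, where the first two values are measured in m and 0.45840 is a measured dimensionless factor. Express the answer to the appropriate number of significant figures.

121.8 m

59.096 m − 3.25 m = 55.846 m; the difference is limited to 2 decimal places (4 s.f.).
Carrying full precision, 55.846 ÷ 0.45840 = 121.828097731… m; 0.45840 has 5 s.f., so the result keeps min(4, 5) = 4 s.f.
Rounded to 4 significant figures: 121.8 m.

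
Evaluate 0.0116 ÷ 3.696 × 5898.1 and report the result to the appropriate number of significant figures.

18.5

0.0116 ÷ 3.696 × 5898.1 = 18.5113528139…
Multiplication/division keeps the fewest significant figures: 0.0116 → 3 s.f., 3.696 → 4 s.f., 5898.1 → 5 s.f.; limit is 3.
Rounded to 3 significant figures: 18.5.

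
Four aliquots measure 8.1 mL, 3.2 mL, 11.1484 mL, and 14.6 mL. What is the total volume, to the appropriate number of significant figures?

8.1 mL + 3.2 mL + 11.1484 mL + 14.6 mL = 37.0484 mL.
Addition/subtraction keeps the fewest decimal places: 8.1 → 1 decimal place, 3.2 → 1 decimal place, 11.1484 → 4 decimal places, 14.6 → 1 decimal place; limit is 1.
Rounded to 1 decimal place: 37.0 mL.

37.0 mL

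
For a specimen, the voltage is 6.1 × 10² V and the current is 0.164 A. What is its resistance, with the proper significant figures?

3.7 × 10³ Ω

resistance = 6.1 × 10² V ÷ 0.164 A = 3719.51219512… Ω.
6.1 × 10² has 2 significant figures; 0.164 has 3.
Division/multiplication keeps the fewest: 2 significant figures.
Rounded: 3.7 × 10³ Ω.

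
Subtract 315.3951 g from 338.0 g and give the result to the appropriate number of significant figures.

338.0 g − 315.3951 g = 22.6049 g.
Addition/subtraction keeps the fewest decimal places: 338.0 → 1 decimal place, 315.3951 → 4 decimal places; limit is 1.
Rounded to 1 decimal place: 22.6 g.

22.6 g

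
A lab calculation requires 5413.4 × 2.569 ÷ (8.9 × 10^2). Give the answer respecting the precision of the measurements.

5413.4 × 2.569 ÷ (8.9 × 10^2) = 15.6258703371…
Multiplication/division keeps the fewest significant figures: 5413.4 → 5 s.f., 2.569 → 4 s.f., 8.9 × 10^2 → 2 s.f.; limit is 2.
Rounded to 2 significant figures: 16.

16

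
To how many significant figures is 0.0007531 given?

4

0.0007531: leading zeros are not significant.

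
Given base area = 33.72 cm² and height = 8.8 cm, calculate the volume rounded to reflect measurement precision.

volume = 33.72 cm² × 8.8 cm = 296.736 cm³.
33.72 has 4 significant figures; 8.8 has 2.
Division/multiplication keeps the fewest: 2 significant figures.
Rounded: 3.0 × 10² cm³.

3.0 × 10² cm³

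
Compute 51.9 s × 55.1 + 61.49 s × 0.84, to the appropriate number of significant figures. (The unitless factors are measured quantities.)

51.9 × 55.1 = 2859.69 → 2.86 × 10^3 s (3 s.f., last digit at the 10^1 place).
61.49 × 0.84 = 51.6516 → 52 s (2 s.f., last digit at the 10^0 place).
Sum: 2911.3416 s; keep the coarser place, 10^1.
Result: 2.91 × 10^3 s.

2.91 × 10^3 s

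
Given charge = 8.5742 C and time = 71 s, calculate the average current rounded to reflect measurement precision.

average current = 8.5742 C ÷ 71 s = 0.120763380282… A.
8.5742 has 5 significant figures; 71 has 2.
Division/multiplication keeps the fewest: 2 significant figures.
Rounded: 1.2 × 10^-1 A.

1.2 × 10^-1 A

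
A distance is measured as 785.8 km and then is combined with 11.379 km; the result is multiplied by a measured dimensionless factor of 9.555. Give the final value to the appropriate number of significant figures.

785.8 km + 11.379 km = 797.179 km; the sum is limited to 1 decimal place (4 s.f.).
Carrying full precision, 797.179 × 9.555 = 7617.045345 km; 9.555 has 4 s.f., so the result keeps min(4, 4) = 4 s.f.
Rounded to 4 significant figures: 7617 km.

7617 km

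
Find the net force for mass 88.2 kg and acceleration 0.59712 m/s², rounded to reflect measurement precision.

net force = 88.2 kg × 0.59712 m/s² = 52.665984 N.
88.2 has 3 significant figures; 0.59712 has 5.
Division/multiplication keeps the fewest: 3 significant figures.
Rounded: 52.7 N.

52.7 N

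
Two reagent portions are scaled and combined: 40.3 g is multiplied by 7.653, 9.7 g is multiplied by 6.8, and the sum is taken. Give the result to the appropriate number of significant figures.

374 g

40.3 × 7.653 = 308.4159 → 308 g (3 s.f., last digit at the 10^0 place).
9.7 × 6.8 = 65.96 → 66 g (2 s.f., last digit at the 10^0 place).
Sum: 374.3759 g; keep the coarser place, 10^0.
Result: 374 g.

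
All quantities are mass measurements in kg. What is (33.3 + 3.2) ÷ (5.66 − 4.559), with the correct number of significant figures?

33.3 + 3.2 = 36.5, limited to 1 d.p. → 3 s.f.; 5.66 − 4.559 = 1.101, limited to 2 d.p. → 3 s.f.
Carrying full precision, 36.5 ÷ 1.101 = 33.1516802906…; keep min(3, 3) = 3 s.f.
Rounded to 3 significant figures: 33.2.

33.2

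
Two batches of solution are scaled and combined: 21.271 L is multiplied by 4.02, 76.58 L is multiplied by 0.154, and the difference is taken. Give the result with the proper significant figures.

21.271 × 4.02 = 85.50942 → 85.5 L (3 s.f., last digit at the 10^-1 place).
76.58 × 0.154 = 11.79332 → 11.8 L (3 s.f., last digit at the 10^-1 place).
Difference: 73.7161 L; keep the coarser place, 10^-1.
Result: 73.7 L.

73.7 L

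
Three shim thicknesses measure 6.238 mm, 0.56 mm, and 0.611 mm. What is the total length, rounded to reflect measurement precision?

6.238 mm + 0.56 mm + 0.611 mm = 7.409 mm.
Addition/subtraction keeps the fewest decimal places: 6.238 → 3 decimal places, 0.56 → 2 decimal places, 0.611 → 3 decimal places; limit is 2.
Rounded to 2 decimal places: 7.41 mm.

7.41 mm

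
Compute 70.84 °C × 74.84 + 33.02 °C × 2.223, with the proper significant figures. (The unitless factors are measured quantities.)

70.84 × 74.84 = 5301.6656 → 5302 °C (4 s.f., last digit at the 10^0 place).
33.02 × 2.223 = 73.40346 → 73.40 °C (4 s.f., last digit at the 10^-2 place).
Sum: 5375.06906 °C; keep the coarser place, 10^0.
Result: 5375 °C.

5375 °C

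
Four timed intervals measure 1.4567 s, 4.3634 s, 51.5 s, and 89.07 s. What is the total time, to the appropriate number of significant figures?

146.4 s

1.4567 s + 4.3634 s + 51.5 s + 89.07 s = 146.3901 s.
Addition/subtraction keeps the fewest decimal places: 1.4567 → 4 decimal places, 4.3634 → 4 decimal places, 51.5 → 1 decimal place, 89.07 → 2 decimal places; limit is 1.
Rounded to 1 decimal place: 146.4 s.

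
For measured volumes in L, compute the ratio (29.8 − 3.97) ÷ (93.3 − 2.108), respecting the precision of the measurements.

0.283

29.8 − 3.97 = 25.83, limited to 1 d.p. → 3 s.f.; 93.3 − 2.108 = 91.192, limited to 1 d.p. → 3 s.f.
Carrying full precision, 25.83 ÷ 91.192 = 0.283248530573…; keep min(3, 3) = 3 s.f.
Rounded to 3 significant figures: 0.283.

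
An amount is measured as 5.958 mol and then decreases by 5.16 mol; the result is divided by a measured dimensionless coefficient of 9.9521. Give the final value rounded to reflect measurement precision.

5.958 mol − 5.16 mol = 0.798 mol; the difference is limited to 2 decimal places (2 s.f.).
Carrying full precision, 0.798 ÷ 9.9521 = 0.0801840817516… mol; 9.9521 has 5 s.f., so the result keeps min(2, 5) = 2 s.f.
Rounded to 2 significant figures: 0.080 mol.

0.080 mol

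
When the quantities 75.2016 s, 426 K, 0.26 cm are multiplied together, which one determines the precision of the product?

0.26 cm

75.2016 s → 6 s.f.; 426 K → 3 s.f.; 0.26 cm → 2 s.f.
The fewest is 2 significant figures, from 0.26 cm.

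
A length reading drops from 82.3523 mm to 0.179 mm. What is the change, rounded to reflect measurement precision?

82.3523 mm − 0.179 mm = 82.1733 mm.
Addition/subtraction keeps the fewest decimal places: 82.3523 → 4 decimal places, 0.179 → 3 decimal places; limit is 3.
Rounded to 3 decimal places: 82.173 mm.

82.173 mm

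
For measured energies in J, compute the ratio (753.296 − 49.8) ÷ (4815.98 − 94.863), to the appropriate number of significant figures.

753.296 − 49.8 = 703.496, limited to 1 d.p. → 4 s.f.; 4815.98 − 94.863 = 4721.117, limited to 2 d.p. → 6 s.f.
Carrying full precision, 703.496 ÷ 4721.117 = 0.149010498998…; keep min(4, 6) = 4 s.f.
Rounded to 4 significant figures: 0.1490.

0.1490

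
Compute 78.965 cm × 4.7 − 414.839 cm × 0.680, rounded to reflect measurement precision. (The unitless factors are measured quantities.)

9 × 10¹ cm

78.965 × 4.7 = 371.1355 → 3.7 × 10² cm (2 s.f., last digit at the 10^1 place).
414.839 × 0.680 = 282.09052 → 2.82 × 10² cm (3 s.f., last digit at the 10^0 place).
Difference: 89.04498 cm; keep the coarser place, 10^1.
Result: 9 × 10¹ cm.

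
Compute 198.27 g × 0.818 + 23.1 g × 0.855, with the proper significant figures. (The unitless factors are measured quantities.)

198.27 × 0.818 = 162.18486 → 1.62 × 10² g (3 s.f., last digit at the 10^0 place).
23.1 × 0.855 = 19.7505 → 19.8 g (3 s.f., last digit at the 10^-1 place).
Sum: 181.93536 g; keep the coarser place, 10^0.
Result: 182 g.

182 g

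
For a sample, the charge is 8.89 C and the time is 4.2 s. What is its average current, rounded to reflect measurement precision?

2.1 A

average current = 8.89 C ÷ 4.2 s = 2.11666666667… A.
8.89 has 3 significant figures; 4.2 has 2.
Division/multiplication keeps the fewest: 2 significant figures.
Rounded: 2.1 A.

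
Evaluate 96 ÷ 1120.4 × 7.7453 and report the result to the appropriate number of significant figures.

96 ÷ 1120.4 × 7.7453 = 0.663645840771…
Multiplication/division keeps the fewest significant figures: 96 → 2 s.f., 1120.4 → 5 s.f., 7.7453 → 5 s.f.; limit is 2.
Rounded to 2 significant figures: 0.66.

0.66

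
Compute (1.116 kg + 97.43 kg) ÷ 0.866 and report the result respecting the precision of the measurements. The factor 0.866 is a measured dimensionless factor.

114 kg

1.116 kg + 97.43 kg = 98.546 kg; the sum is limited to 2 decimal places (4 s.f.).
Carrying full precision, 98.546 ÷ 0.866 = 113.794457275… kg; 0.866 has 3 s.f., so the result keeps min(4, 3) = 3 s.f.
Rounded to 3 significant figures: 114 kg.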